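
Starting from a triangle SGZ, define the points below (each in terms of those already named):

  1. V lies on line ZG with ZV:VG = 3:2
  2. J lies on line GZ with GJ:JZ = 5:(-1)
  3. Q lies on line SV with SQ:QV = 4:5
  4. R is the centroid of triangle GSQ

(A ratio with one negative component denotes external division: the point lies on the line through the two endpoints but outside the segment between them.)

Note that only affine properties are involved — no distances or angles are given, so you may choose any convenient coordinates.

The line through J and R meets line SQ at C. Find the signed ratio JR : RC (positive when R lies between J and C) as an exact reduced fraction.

JR:RC = -59/8

Assign S = (0, 0), G = (1, 0), Z = (0, 1) — the answer is frame-independent, so this choice is without loss of generality.
1. V lies on line ZG with ZV:VG = 3:2 ⇒ V = (3/5, 2/5)
2. J lies on line GZ with GJ:JZ = 5:(-1) ⇒ J = (-1/4, 5/4)
3. Q lies on line SV with SQ:QV = 4:5 ⇒ Q = (4/15, 8/45)
4. R is the centroid of triangle GSQ ⇒ R = (19/45, 8/135)
line JR meets SQ at C = (293/885, 586/2655)
R = J + t·(C−J) with t = 59/51, so JR:RC = 59/51:-8/51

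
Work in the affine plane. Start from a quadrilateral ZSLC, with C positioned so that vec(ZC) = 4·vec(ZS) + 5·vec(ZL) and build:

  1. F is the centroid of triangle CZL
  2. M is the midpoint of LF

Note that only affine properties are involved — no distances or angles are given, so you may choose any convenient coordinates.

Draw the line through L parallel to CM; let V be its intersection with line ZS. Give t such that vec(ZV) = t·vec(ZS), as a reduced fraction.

Set Z = (0, 0), S = (1, 0), L = (0, 1), C = (4, 5); any affine frame gives the same invariant.
1. F is the centroid of triangle CZL ⇒ F = (4/3, 2)
2. M is the midpoint of LF ⇒ M = (2/3, 3/2)
through L parallel to CM: direction (-10/3, -7/2); meets ZS at V = (-20/21, 0)
V = Z + t·(S−Z) with t = -20/21

t = -20/21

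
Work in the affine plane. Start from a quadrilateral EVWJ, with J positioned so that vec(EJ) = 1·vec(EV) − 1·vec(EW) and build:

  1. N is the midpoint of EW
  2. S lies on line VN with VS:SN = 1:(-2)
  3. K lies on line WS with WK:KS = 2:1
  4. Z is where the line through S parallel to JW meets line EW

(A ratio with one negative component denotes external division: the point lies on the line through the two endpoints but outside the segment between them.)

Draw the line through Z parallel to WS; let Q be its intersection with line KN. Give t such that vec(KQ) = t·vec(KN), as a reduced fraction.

Set E = (0, 0), V = (1, 0), W = (0, 1), J = (1, -1); any affine frame gives the same invariant.
1. N is the midpoint of EW ⇒ N = (0, 1/2)
2. S lies on line VN with VS:SN = 1:(-2) ⇒ S = (2, -1/2)
3. K lies on line WS with WK:KS = 2:1 ⇒ K = (4/3, 0)
4. Z is where the line through S parallel to JW meets line EW ⇒ Z = (0, 7/2)
through Z parallel to WS: direction (2, -3/2); meets KN at Q = (8, -5/2)
Q = K + t·(N−K) with t = -5

t = -5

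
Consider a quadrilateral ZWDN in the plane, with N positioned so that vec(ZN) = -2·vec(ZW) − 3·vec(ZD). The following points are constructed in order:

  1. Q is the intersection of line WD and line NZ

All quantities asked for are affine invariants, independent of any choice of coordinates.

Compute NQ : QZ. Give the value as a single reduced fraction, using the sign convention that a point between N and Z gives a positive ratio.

NQ:QZ = -6

Choose coordinates Z = (0, 0), W = (1, 0), D = (0, 1), N = (-2, -3).
1. Q is the intersection of line WD and line NZ ⇒ Q = (2/5, 3/5)
Q = N + t·(Z−N) with t = 6/5, so NQ:QZ = t:(1−t) = 6/5:-1/5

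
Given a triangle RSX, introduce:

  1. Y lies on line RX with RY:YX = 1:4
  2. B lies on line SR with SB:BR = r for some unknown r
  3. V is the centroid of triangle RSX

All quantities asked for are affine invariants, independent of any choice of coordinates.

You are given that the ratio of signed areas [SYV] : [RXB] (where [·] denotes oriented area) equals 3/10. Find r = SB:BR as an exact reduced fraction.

Set R = (0, 0), S = (1, 0), X = (0, 1); any affine frame gives the same invariant.
1. Y lies on line RX with RY:YX = 1:4 ⇒ Y = (0, 1/5)
2. With SB:BR = r, write λ = r/(r+1) so B = S + λ·(R−S); B is affine-linear in λ
3. V is the centroid of triangle RSX ⇒ V = (1/3, 1/3)
Every point depending on B is an affine combination of B and λ-independent points, so each such coordinate is linear in λ; the λ² term in each signed area is a multiple of (R−S)×(R−S) = 0, so 2·[SYV] and 2·[RXB] are each linear in λ. Evaluating at λ=0 and λ=1:
  2·[SYV] = -1/5,   2·[RXB] = λ − 1
So [SYV]:[RXB] = (-1/5) / (λ − 1). Setting this equal to 3/10:
  -1/5 = 3/10·(λ − 1)  ⇒  λ = 1/3
Then r = λ/(1−λ) = (1/3)/(2/3) = 1/2. Check: with r = 1/2, B = (2/3, 0) and [SYV]:[RXB] = 3/10 as required.

r = 1/2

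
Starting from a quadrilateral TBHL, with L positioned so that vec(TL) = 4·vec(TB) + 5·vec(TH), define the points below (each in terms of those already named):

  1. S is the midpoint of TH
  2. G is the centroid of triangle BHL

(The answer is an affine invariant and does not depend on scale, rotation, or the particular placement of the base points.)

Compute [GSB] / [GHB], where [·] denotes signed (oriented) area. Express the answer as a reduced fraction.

[GSB]:[GHB] = 7/8

Set T = (0, 0), B = (1, 0), H = (0, 1), L = (4, 5); any affine frame gives the same invariant.
1. S is the midpoint of TH ⇒ S = (0, 1/2)
2. G is the centroid of triangle BHL ⇒ G = (5/3, 2)
2·[GSB] = 7/3, 2·[GHB] = 8/3
[GSB]:[GHB] = 7/3:8/3 = 7/8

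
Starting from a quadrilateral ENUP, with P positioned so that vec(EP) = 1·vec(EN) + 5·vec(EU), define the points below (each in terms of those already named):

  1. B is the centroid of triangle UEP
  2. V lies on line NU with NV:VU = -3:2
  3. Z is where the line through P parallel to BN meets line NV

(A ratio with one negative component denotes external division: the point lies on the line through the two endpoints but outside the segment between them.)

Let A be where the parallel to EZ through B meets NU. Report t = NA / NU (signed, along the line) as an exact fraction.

Work in coordinates with E = (0, 0), N = (1, 0), U = (0, 1), P = (1, 5).
1. B is the centroid of triangle UEP ⇒ B = (1/3, 2)
2. V lies on line NU with NV:VU = -3:2 ⇒ V = (-2, 3)
3. Z is where the line through P parallel to BN meets line NV ⇒ Z = (7/2, -5/2)
through B parallel to EZ: direction (7/2, -5/2); meets NU at A = (-13/3, 16/3)
A = N + t·(U−N) with t = 16/3

t = 16/3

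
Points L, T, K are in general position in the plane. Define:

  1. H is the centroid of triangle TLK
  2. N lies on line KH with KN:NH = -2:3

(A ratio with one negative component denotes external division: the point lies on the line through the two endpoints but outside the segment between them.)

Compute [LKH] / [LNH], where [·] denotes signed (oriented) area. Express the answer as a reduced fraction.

[LKH]:[LNH] = 1/3

Set L = (0, 0), T = (1, 0), K = (0, 1); any affine frame gives the same invariant.
1. H is the centroid of triangle TLK ⇒ H = (1/3, 1/3)
2. N lies on line KH with KN:NH = -2:3 ⇒ N = (-2/3, 7/3)
2·[LKH] = -1/3, 2·[LNH] = -1
[LKH]:[LNH] = -1/3:-1 = 1/3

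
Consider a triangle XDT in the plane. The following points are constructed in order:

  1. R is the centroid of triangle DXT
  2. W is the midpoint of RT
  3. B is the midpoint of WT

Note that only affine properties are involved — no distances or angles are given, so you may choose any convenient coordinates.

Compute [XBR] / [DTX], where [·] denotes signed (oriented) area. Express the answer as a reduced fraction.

[XBR]:[DTX] = -1/4

Set X = (0, 0), D = (1, 0), T = (0, 1); any affine frame gives the same invariant.
1. R is the centroid of triangle DXT ⇒ R = (1/3, 1/3)
2. W is the midpoint of RT ⇒ W = (1/6, 2/3)
3. B is the midpoint of WT ⇒ B = (1/12, 5/6)
2·[XBR] = -1/4, 2·[DTX] = 1
[XBR]:[DTX] = -1/4:1 = -1/4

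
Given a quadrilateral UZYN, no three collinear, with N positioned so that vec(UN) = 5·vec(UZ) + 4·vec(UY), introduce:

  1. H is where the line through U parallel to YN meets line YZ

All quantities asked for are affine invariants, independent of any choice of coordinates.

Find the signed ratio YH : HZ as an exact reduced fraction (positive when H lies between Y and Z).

Set U = (0, 0), Z = (1, 0), Y = (0, 1), N = (5, 4); any affine frame gives the same invariant.
1. H is where the line through U parallel to YN meets line YZ ⇒ H = (5/8, 3/8)
H = Y + t·(Z−Y) with t = 5/8, so YH:HZ = t:(1−t) = 5/8:3/8

YH:HZ = 5/3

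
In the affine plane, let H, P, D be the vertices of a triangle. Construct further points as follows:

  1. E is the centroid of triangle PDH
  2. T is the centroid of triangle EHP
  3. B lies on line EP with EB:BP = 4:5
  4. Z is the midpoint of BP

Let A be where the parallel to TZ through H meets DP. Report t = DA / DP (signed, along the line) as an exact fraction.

Assign H = (0, 0), P = (1, 0), D = (0, 1) — the answer is frame-independent, so this choice is without loss of generality.
1. E is the centroid of triangle PDH ⇒ E = (1/3, 1/3)
2. T is the centroid of triangle EHP ⇒ T = (4/9, 1/9)
3. B lies on line EP with EB:BP = 4:5 ⇒ B = (17/27, 5/27)
4. Z is the midpoint of BP ⇒ Z = (22/27, 5/54)
through H parallel to TZ: direction (10/27, -1/54); meets DP at A = (20/19, -1/19)
A = D + t·(P−D) with t = 20/19

t = 20/19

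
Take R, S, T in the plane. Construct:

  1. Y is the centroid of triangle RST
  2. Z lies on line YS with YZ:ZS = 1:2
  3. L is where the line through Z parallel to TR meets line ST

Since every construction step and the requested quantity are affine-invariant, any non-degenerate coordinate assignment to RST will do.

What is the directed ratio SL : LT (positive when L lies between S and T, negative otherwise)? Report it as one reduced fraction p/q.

Choose coordinates R = (0, 0), S = (1, 0), T = (0, 1).
1. Y is the centroid of triangle RST ⇒ Y = (1/3, 1/3)
2. Z lies on line YS with YZ:ZS = 1:2 ⇒ Z = (5/9, 2/9)
3. L is where the line through Z parallel to TR meets line ST ⇒ L = (5/9, 4/9)
L = S + t·(T−S) with t = 4/9, so SL:LT = t:(1−t) = 4/9:5/9

SL:LT = 4/5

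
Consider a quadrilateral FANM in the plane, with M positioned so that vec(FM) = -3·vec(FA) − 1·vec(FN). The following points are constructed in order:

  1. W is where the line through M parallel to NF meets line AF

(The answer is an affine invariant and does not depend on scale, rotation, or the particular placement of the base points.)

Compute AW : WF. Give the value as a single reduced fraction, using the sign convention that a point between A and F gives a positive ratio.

Work in coordinates with F = (0, 0), A = (1, 0), N = (0, 1), M = (-3, -1).
1. W is where the line through M parallel to NF meets line AF ⇒ W = (-3, 0)
W = A + t·(F−A) with t = 4, so AW:WF = t:(1−t) = 4:-3

AW:WF = -4/3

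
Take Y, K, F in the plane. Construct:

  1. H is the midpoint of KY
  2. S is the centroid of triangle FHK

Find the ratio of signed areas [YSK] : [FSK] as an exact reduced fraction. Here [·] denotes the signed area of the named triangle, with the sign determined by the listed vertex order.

Choose coordinates Y = (0, 0), K = (1, 0), F = (0, 1).
1. H is the midpoint of KY ⇒ H = (1/2, 0)
2. S is the centroid of triangle FHK ⇒ S = (1/2, 1/3)
2·[YSK] = -1/3, 2·[FSK] = 1/6
[YSK]:[FSK] = -1/3:1/6 = -2

[YSK]:[FSK] = -2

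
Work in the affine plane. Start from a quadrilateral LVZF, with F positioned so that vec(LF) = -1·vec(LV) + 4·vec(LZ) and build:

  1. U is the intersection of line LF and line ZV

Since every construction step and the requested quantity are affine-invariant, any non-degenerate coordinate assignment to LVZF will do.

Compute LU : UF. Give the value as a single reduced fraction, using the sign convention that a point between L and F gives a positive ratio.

LU:UF = 1/2

Set L = (0, 0), V = (1, 0), Z = (0, 1), F = (-1, 4); any affine frame gives the same invariant.
1. U is the intersection of line LF and line ZV ⇒ U = (-1/3, 4/3)
U = L + t·(F−L) with t = 1/3, so LU:UF = t:(1−t) = 1/3:2/3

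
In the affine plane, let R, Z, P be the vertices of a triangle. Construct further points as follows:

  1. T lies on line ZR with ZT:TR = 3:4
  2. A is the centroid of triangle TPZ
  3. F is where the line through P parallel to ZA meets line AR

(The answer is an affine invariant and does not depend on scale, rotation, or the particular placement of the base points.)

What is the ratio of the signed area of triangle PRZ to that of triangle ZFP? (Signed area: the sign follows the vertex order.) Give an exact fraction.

[PRZ]:[ZFP] = 49/11

Work in coordinates with R = (0, 0), Z = (1, 0), P = (0, 1).
1. T lies on line ZR with ZT:TR = 3:4 ⇒ T = (4/7, 0)
2. A is the centroid of triangle TPZ ⇒ A = (11/21, 1/3)
3. F is where the line through P parallel to ZA meets line AR ⇒ F = (110/147, 10/21)
2·[PRZ] = 1, 2·[ZFP] = 11/49
[PRZ]:[ZFP] = 1:11/49 = 49/11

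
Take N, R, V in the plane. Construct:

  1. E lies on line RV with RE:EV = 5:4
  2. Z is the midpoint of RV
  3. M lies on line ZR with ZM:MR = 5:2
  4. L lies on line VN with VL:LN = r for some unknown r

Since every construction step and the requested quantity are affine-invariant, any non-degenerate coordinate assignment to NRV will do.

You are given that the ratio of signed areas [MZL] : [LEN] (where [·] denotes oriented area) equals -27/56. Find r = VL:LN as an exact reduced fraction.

Work in coordinates with N = (0, 0), R = (1, 0), V = (0, 1).
1. E lies on line RV with RE:EV = 5:4 ⇒ E = (4/9, 5/9)
2. Z is the midpoint of RV ⇒ Z = (1/2, 1/2)
3. M lies on line ZR with ZM:MR = 5:2 ⇒ M = (6/7, 1/7)
4. With VL:LN = r, write λ = r/(r+1) so L = V + λ·(N−V); L is affine-linear in λ
Every point depending on L is an affine combination of L and λ-independent points, so each such coordinate is linear in λ; the λ² term in each signed area is a multiple of (N−V)×(N−V) = 0, so 2·[MZL] and 2·[LEN] are each linear in λ. Evaluating at λ=0 and λ=1:
  2·[MZL] = 5/14·λ,   2·[LEN] = 4/9·λ − 4/9
So [MZL]:[LEN] = (5/14·λ) / (4/9·λ − 4/9). Setting this equal to -27/56:
  5/14·λ = -27/56·(4/9·λ − 4/9)  ⇒  λ = 3/8
Then r = λ/(1−λ) = (3/8)/(5/8) = 3/5. Check: with r = 3/5, L = (0, 5/8) and [MZL]:[LEN] = -27/56 as required.

r = 3/5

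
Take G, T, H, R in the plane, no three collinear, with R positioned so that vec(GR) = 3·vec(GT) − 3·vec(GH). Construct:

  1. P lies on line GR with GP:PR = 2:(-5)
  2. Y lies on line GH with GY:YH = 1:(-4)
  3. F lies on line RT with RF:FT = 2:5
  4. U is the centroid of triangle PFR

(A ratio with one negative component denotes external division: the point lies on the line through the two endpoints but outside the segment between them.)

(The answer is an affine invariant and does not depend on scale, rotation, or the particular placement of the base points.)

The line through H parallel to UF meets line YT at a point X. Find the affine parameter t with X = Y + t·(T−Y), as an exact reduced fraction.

Work in coordinates with G = (0, 0), T = (1, 0), H = (0, 1), R = (3, -3).
1. P lies on line GR with GP:PR = 2:(-5) ⇒ P = (-2, 2)
2. Y lies on line GH with GY:YH = 1:(-4) ⇒ Y = (0, -1/3)
3. F lies on line RT with RF:FT = 2:5 ⇒ F = (17/7, -15/7)
4. U is the centroid of triangle PFR ⇒ U = (8/7, -22/21)
through H parallel to UF: direction (9/7, -23/21); meets YT at X = (9/8, 1/24)
X = Y + t·(T−Y) with t = 9/8

t = 9/8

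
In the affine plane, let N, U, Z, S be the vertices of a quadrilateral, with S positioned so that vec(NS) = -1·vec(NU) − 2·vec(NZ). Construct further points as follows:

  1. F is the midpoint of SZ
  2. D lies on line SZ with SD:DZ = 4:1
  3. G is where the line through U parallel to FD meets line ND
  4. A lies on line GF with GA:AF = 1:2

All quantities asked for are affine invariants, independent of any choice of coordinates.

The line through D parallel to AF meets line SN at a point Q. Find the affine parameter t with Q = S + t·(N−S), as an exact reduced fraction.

Assign N = (0, 0), U = (1, 0), Z = (0, 1), S = (-1, -2) — the answer is frame-independent, so this choice is without loss of generality.
1. F is the midpoint of SZ ⇒ F = (-1/2, -1/2)
2. D lies on line SZ with SD:DZ = 4:1 ⇒ D = (-1/5, 2/5)
3. G is where the line through U parallel to FD meets line ND ⇒ G = (3/5, -6/5)
4. A lies on line GF with GA:AF = 1:2 ⇒ A = (7/30, -29/30)
through D parallel to AF: direction (-11/15, 7/15); meets SN at Q = (3/29, 6/29)
Q = S + t·(N−S) with t = 32/29

t = 32/29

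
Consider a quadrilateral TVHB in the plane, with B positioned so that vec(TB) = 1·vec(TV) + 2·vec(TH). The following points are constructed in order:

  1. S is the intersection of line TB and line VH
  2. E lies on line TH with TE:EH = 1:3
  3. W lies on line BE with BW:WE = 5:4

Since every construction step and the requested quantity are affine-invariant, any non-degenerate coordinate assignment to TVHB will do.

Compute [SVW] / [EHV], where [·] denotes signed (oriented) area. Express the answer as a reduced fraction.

[SVW]:[EHV] = -34/81

Choose coordinates T = (0, 0), V = (1, 0), H = (0, 1), B = (1, 2).
1. S is the intersection of line TB and line VH ⇒ S = (1/3, 2/3)
2. E lies on line TH with TE:EH = 1:3 ⇒ E = (0, 1/4)
3. W lies on line BE with BW:WE = 5:4 ⇒ W = (4/9, 37/36)
2·[SVW] = 17/54, 2·[EHV] = -3/4
[SVW]:[EHV] = 17/54:-3/4 = -34/81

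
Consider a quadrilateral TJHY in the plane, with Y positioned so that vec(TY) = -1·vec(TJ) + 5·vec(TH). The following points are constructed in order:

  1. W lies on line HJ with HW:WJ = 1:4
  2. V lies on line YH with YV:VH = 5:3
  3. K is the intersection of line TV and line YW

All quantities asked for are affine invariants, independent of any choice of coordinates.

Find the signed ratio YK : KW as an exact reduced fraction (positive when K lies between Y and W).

Choose coordinates T = (0, 0), J = (1, 0), H = (0, 1), Y = (-1, 5).
1. W lies on line HJ with HW:WJ = 1:4 ⇒ W = (1/5, 4/5)
2. V lies on line YH with YV:VH = 5:3 ⇒ V = (-3/8, 5/2)
3. K is the intersection of line TV and line YW ⇒ K = (-9/19, 60/19)
K = Y + t·(W−Y) with t = 25/57, so YK:KW = t:(1−t) = 25/57:32/57

YK:KW = 25/32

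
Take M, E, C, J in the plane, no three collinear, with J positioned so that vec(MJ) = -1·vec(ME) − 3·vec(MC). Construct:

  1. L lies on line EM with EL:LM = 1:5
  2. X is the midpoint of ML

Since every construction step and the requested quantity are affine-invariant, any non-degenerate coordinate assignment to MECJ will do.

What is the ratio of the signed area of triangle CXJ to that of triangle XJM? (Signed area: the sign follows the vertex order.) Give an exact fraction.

Choose coordinates M = (0, 0), E = (1, 0), C = (0, 1), J = (-1, -3).
1. L lies on line EM with EL:LM = 1:5 ⇒ L = (5/6, 0)
2. X is the midpoint of ML ⇒ X = (5/12, 0)
2·[CXJ] = -8/3, 2·[XJM] = -5/4
[CXJ]:[XJM] = -8/3:-5/4 = 32/15

[CXJ]:[XJM] = 32/15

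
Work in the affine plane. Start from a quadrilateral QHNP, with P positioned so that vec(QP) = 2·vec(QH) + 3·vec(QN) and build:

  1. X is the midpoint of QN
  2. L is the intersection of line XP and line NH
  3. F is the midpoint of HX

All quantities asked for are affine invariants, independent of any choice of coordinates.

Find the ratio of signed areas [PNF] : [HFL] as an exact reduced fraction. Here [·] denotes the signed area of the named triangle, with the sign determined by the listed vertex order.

[PNF]:[HFL] = -90/7

Choose coordinates Q = (0, 0), H = (1, 0), N = (0, 1), P = (2, 3).
1. X is the midpoint of QN ⇒ X = (0, 1/2)
2. L is the intersection of line XP and line NH ⇒ L = (2/9, 7/9)
3. F is the midpoint of HX ⇒ F = (1/2, 1/4)
2·[PNF] = 5/2, 2·[HFL] = -7/36
[PNF]:[HFL] = 5/2:-7/36 = -90/7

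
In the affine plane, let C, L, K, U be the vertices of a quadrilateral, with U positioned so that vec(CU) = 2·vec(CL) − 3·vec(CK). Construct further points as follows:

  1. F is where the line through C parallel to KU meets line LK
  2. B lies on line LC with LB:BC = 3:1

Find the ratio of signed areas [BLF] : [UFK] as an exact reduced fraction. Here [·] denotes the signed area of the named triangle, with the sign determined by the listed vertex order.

Set C = (0, 0), L = (1, 0), K = (0, 1), U = (2, -3); any affine frame gives the same invariant.
1. F is where the line through C parallel to KU meets line LK ⇒ F = (-1, 2)
2. B lies on line LC with LB:BC = 3:1 ⇒ B = (1/4, 0)
2·[BLF] = 3/2, 2·[UFK] = -2
[BLF]:[UFK] = 3/2:-2 = -3/4

[BLF]:[UFK] = -3/4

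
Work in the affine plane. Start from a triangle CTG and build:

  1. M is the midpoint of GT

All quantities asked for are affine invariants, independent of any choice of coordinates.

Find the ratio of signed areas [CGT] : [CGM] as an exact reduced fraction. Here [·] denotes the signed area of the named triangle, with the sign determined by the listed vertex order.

[CGT]:[CGM] = 2

Set C = (0, 0), T = (1, 0), G = (0, 1); any affine frame gives the same invariant.
1. M is the midpoint of GT ⇒ M = (1/2, 1/2)
2·[CGT] = -1, 2·[CGM] = -1/2
[CGT]:[CGM] = -1:-1/2 = 2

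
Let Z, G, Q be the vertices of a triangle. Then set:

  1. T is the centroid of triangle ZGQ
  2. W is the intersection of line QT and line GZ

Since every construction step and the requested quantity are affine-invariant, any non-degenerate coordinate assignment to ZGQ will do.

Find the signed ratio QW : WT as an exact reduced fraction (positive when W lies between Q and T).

QW:WT = -3

Choose coordinates Z = (0, 0), G = (1, 0), Q = (0, 1).
1. T is the centroid of triangle ZGQ ⇒ T = (1/3, 1/3)
2. W is the intersection of line QT and line GZ ⇒ W = (1/2, 0)
W = Q + t·(T−Q) with t = 3/2, so QW:WT = t:(1−t) = 3/2:-1/2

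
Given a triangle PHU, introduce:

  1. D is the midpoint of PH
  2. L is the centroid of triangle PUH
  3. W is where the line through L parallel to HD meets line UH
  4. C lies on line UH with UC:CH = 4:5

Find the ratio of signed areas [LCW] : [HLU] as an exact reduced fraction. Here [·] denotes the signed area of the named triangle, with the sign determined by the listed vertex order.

[LCW]:[HLU] = 2/9

Work in coordinates with P = (0, 0), H = (1, 0), U = (0, 1).
1. D is the midpoint of PH ⇒ D = (1/2, 0)
2. L is the centroid of triangle PUH ⇒ L = (1/3, 1/3)
3. W is where the line through L parallel to HD meets line UH ⇒ W = (2/3, 1/3)
4. C lies on line UH with UC:CH = 4:5 ⇒ C = (4/9, 5/9)
2·[LCW] = -2/27, 2·[HLU] = -1/3
[LCW]:[HLU] = -2/27:-1/3 = 2/9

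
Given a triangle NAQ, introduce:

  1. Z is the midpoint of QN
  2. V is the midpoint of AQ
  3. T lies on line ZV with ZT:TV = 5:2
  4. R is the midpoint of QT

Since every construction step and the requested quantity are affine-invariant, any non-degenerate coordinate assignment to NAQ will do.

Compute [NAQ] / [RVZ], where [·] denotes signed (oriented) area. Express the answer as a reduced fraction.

Choose coordinates N = (0, 0), A = (1, 0), Q = (0, 1).
1. Z is the midpoint of QN ⇒ Z = (0, 1/2)
2. V is the midpoint of AQ ⇒ V = (1/2, 1/2)
3. T lies on line ZV with ZT:TV = 5:2 ⇒ T = (5/14, 1/2)
4. R is the midpoint of QT ⇒ R = (5/28, 3/4)
2·[NAQ] = 1, 2·[RVZ] = -1/8
[NAQ]:[RVZ] = 1:-1/8 = -8

[NAQ]:[RVZ] = -8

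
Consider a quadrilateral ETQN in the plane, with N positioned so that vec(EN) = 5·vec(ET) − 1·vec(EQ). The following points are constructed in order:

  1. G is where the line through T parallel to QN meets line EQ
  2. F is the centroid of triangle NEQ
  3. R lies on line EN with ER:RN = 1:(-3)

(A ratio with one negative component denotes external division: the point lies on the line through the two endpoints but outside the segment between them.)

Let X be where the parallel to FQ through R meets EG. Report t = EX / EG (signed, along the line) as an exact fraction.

Choose coordinates E = (0, 0), T = (1, 0), Q = (0, 1), N = (5, -1).
1. G is where the line through T parallel to QN meets line EQ ⇒ G = (0, 2/5)
2. F is the centroid of triangle NEQ ⇒ F = (5/3, 0)
3. R lies on line EN with ER:RN = 1:(-3) ⇒ R = (-5/2, 1/2)
through R parallel to FQ: direction (-5/3, 1); meets EG at X = (0, -1)
X = E + t·(G−E) with t = -5/2

t = -5/2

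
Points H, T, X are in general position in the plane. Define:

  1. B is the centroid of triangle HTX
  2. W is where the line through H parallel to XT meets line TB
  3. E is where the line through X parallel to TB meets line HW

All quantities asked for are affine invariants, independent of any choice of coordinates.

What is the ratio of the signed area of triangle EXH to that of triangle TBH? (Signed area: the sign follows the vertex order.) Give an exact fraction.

Choose coordinates H = (0, 0), T = (1, 0), X = (0, 1).
1. B is the centroid of triangle HTX ⇒ B = (1/3, 1/3)
2. W is where the line through H parallel to XT meets line TB ⇒ W = (-1, 1)
3. E is where the line through X parallel to TB meets line HW ⇒ E = (-2, 2)
2·[EXH] = -2, 2·[TBH] = 1/3
[EXH]:[TBH] = -2:1/3 = -6

[EXH]:[TBH] = -6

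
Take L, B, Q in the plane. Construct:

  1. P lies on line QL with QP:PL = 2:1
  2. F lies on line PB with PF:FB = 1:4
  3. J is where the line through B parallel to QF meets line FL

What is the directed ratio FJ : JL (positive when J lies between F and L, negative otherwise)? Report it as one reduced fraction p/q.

Work in coordinates with L = (0, 0), B = (1, 0), Q = (0, 1).
1. P lies on line QL with QP:PL = 2:1 ⇒ P = (0, 1/3)
2. F lies on line PB with PF:FB = 1:4 ⇒ F = (1/5, 4/15)
3. J is where the line through B parallel to QF meets line FL ⇒ J = (11/15, 44/45)
J = F + t·(L−F) with t = -8/3, so FJ:JL = t:(1−t) = -8/3:11/3

FJ:JL = -8/11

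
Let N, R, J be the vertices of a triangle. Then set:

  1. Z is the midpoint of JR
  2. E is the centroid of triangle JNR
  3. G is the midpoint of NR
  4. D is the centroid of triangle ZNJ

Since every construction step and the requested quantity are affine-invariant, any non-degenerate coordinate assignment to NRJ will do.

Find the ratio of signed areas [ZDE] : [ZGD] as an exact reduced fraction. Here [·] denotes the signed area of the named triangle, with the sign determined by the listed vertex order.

[ZDE]:[ZGD] = -1/3

Assign N = (0, 0), R = (1, 0), J = (0, 1) — the answer is frame-independent, so this choice is without loss of generality.
1. Z is the midpoint of JR ⇒ Z = (1/2, 1/2)
2. E is the centroid of triangle JNR ⇒ E = (1/3, 1/3)
3. G is the midpoint of NR ⇒ G = (1/2, 0)
4. D is the centroid of triangle ZNJ ⇒ D = (1/6, 1/2)
2·[ZDE] = 1/18, 2·[ZGD] = -1/6
[ZDE]:[ZGD] = 1/18:-1/6 = -1/3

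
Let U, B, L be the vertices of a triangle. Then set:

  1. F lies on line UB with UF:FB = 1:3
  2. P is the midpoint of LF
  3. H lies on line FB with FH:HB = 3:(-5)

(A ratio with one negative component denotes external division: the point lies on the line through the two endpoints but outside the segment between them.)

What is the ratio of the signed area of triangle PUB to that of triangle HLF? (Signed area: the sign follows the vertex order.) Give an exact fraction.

Choose coordinates U = (0, 0), B = (1, 0), L = (0, 1).
1. F lies on line UB with UF:FB = 1:3 ⇒ F = (1/4, 0)
2. P is the midpoint of LF ⇒ P = (1/8, 1/2)
3. H lies on line FB with FH:HB = 3:(-5) ⇒ H = (-7/8, 0)
2·[PUB] = 1/2, 2·[HLF] = -9/8
[PUB]:[HLF] = 1/2:-9/8 = -4/9

[PUB]:[HLF] = -4/9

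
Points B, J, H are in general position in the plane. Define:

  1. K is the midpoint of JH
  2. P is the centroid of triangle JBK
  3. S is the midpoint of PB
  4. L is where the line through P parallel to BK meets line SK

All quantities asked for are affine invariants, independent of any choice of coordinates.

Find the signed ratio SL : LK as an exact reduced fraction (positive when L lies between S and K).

Set B = (0, 0), J = (1, 0), H = (0, 1); any affine frame gives the same invariant.
1. K is the midpoint of JH ⇒ K = (1/2, 1/2)
2. P is the centroid of triangle JBK ⇒ P = (1/2, 1/6)
3. S is the midpoint of PB ⇒ S = (1/4, 1/12)
4. L is where the line through P parallel to BK meets line SK ⇒ L = (0, -1/3)
L = S + t·(K−S) with t = -1, so SL:LK = t:(1−t) = -1:2

SL:LK = -1/2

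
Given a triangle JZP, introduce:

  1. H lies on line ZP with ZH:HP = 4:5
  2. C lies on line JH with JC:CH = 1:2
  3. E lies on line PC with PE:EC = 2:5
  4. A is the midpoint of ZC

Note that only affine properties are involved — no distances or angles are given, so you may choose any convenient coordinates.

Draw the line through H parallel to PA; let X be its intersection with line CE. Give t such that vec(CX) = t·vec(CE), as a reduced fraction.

t = 98/45

Work in coordinates with J = (0, 0), Z = (1, 0), P = (0, 1).
1. H lies on line ZP with ZH:HP = 4:5 ⇒ H = (5/9, 4/9)
2. C lies on line JH with JC:CH = 1:2 ⇒ C = (5/27, 4/27)
3. E lies on line PC with PE:EC = 2:5 ⇒ E = (10/189, 143/189)
4. A is the midpoint of ZC ⇒ A = (16/27, 2/27)
through H parallel to PA: direction (16/27, -25/27); meets CE at X = (-25/243, 358/243)
X = C + t·(E−C) with t = 98/45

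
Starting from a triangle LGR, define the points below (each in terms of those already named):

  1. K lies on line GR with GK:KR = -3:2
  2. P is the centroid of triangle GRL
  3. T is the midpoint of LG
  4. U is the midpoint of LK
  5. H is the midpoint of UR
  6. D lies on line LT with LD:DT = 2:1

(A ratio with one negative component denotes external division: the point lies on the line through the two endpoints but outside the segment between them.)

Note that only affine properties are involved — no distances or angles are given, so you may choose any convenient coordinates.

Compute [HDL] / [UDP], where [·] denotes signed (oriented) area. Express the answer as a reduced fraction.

[HDL]:[UDP] = -15/16

Assign L = (0, 0), G = (1, 0), R = (0, 1) — the answer is frame-independent, so this choice is without loss of generality.
1. K lies on line GR with GK:KR = -3:2 ⇒ K = (-2, 3)
2. P is the centroid of triangle GRL ⇒ P = (1/3, 1/3)
3. T is the midpoint of LG ⇒ T = (1/2, 0)
4. U is the midpoint of LK ⇒ U = (-1, 3/2)
5. H is the midpoint of UR ⇒ H = (-1/2, 5/4)
6. D lies on line LT with LD:DT = 2:1 ⇒ D = (1/3, 0)
2·[HDL] = -5/12, 2·[UDP] = 4/9
[HDL]:[UDP] = -5/12:4/9 = -15/16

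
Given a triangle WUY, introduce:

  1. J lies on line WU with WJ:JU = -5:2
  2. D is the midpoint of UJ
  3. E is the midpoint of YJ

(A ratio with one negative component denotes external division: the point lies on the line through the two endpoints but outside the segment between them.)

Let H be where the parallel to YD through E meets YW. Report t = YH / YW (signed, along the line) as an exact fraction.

t = -1/8

Choose coordinates W = (0, 0), U = (1, 0), Y = (0, 1).
1. J lies on line WU with WJ:JU = -5:2 ⇒ J = (5/3, 0)
2. D is the midpoint of UJ ⇒ D = (4/3, 0)
3. E is the midpoint of YJ ⇒ E = (5/6, 1/2)
through E parallel to YD: direction (4/3, -1); meets YW at H = (0, 9/8)
H = Y + t·(W−Y) with t = -1/8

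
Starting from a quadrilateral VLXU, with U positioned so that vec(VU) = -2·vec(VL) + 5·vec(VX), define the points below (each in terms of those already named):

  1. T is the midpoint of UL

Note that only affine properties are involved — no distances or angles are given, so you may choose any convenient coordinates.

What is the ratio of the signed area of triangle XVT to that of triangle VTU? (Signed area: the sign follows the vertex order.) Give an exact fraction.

[XVT]:[VTU] = -1/5

Assign V = (0, 0), L = (1, 0), X = (0, 1), U = (-2, 5) — the answer is frame-independent, so this choice is without loss of generality.
1. T is the midpoint of UL ⇒ T = (-1/2, 5/2)
2·[XVT] = -1/2, 2·[VTU] = 5/2
[XVT]:[VTU] = -1/2:5/2 = -1/5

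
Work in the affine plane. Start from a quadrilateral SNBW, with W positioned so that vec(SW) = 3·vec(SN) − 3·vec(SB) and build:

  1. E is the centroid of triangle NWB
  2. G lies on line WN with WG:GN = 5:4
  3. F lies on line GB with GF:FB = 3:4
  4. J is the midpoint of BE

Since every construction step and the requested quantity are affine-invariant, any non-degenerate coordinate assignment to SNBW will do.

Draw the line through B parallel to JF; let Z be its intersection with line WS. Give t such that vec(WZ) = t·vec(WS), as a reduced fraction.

Set S = (0, 0), N = (1, 0), B = (0, 1), W = (3, -3); any affine frame gives the same invariant.
1. E is the centroid of triangle NWB ⇒ E = (4/3, -2/3)
2. G lies on line WN with WG:GN = 5:4 ⇒ G = (17/9, -4/3)
3. F lies on line GB with GF:FB = 3:4 ⇒ F = (68/63, -1/3)
4. J is the midpoint of BE ⇒ J = (2/3, 1/6)
through B parallel to JF: direction (26/63, -1/2); meets WS at Z = (52/11, -52/11)
Z = W + t·(S−W) with t = -19/33

t = -19/33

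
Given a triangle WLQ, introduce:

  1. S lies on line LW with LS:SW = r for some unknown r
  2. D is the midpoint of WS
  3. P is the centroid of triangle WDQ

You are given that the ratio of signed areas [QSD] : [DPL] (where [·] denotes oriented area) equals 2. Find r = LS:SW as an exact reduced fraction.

Assign W = (0, 0), L = (1, 0), Q = (0, 1) — the answer is frame-independent, so this choice is without loss of generality.
1. With LS:SW = r, write λ = r/(r+1) so S = L + λ·(W−L); S is affine-linear in λ
2. D is the midpoint of WS ⇒ D is an affine combination of earlier points and hence also affine-linear in λ
3. P is the centroid of triangle WDQ ⇒ P is an affine combination of earlier points and hence also affine-linear in λ
Every point depending on S is an affine combination of S and λ-independent points, so each such coordinate is linear in λ; the λ² term in each signed area is a multiple of (W−L)×(W−L) = 0, so 2·[QSD] and 2·[DPL] are each linear in λ. Evaluating at λ=0 and λ=1:
  2·[QSD] = 1/2·λ − 1/2,   2·[DPL] = -1/6·λ − 1/6
So [QSD]:[DPL] = (1/2·λ − 1/2) / (-1/6·λ − 1/6). Setting this equal to 2:
  1/2·λ − 1/2 = 2·(-1/6·λ − 1/6)  ⇒  λ = 1/5
Then r = λ/(1−λ) = (1/5)/(4/5) = 1/4. Check: with r = 1/4, S = (4/5, 0) and [QSD]:[DPL] = 2 as required.

r = 1/4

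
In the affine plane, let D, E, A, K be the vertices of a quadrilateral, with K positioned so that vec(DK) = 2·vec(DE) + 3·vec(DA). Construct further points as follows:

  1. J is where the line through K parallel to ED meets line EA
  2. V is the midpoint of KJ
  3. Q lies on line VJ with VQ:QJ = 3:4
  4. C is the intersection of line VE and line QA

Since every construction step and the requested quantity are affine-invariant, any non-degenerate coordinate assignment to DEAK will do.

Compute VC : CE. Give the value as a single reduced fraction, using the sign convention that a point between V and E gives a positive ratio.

Set D = (0, 0), E = (1, 0), A = (0, 1), K = (2, 3); any affine frame gives the same invariant.
1. J is where the line through K parallel to ED meets line EA ⇒ J = (-2, 3)
2. V is the midpoint of KJ ⇒ V = (0, 3)
3. Q lies on line VJ with VQ:QJ = 3:4 ⇒ Q = (-6/7, 3)
4. C is the intersection of line VE and line QA ⇒ C = (3, -6)
C = V + t·(E−V) with t = 3, so VC:CE = t:(1−t) = 3:-2

VC:CE = -3/2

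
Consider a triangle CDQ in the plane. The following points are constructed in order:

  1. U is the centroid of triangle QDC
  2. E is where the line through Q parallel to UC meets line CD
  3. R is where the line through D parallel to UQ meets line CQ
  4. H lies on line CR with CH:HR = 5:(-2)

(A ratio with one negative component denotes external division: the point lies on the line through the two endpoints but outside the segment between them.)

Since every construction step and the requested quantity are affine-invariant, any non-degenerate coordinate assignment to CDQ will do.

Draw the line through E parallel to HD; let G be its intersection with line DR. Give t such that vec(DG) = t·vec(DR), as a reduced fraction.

Assign C = (0, 0), D = (1, 0), Q = (0, 1) — the answer is frame-independent, so this choice is without loss of generality.
1. U is the centroid of triangle QDC ⇒ U = (1/3, 1/3)
2. E is where the line through Q parallel to UC meets line CD ⇒ E = (-1, 0)
3. R is where the line through D parallel to UQ meets line CQ ⇒ R = (0, 2)
4. H lies on line CR with CH:HR = 5:(-2) ⇒ H = (0, 10/3)
through E parallel to HD: direction (1, -10/3); meets DR at G = (-4, 10)
G = D + t·(R−D) with t = 5

t = 5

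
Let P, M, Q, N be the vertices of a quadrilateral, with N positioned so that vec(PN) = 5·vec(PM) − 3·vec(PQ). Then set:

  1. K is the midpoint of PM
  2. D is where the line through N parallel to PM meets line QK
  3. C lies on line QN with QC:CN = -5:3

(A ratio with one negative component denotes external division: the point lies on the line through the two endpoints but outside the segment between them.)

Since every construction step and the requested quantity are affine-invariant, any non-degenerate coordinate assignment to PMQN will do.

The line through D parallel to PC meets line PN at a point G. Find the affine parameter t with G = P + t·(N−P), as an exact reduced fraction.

Set P = (0, 0), M = (1, 0), Q = (0, 1), N = (5, -3); any affine frame gives the same invariant.
1. K is the midpoint of PM ⇒ K = (1/2, 0)
2. D is where the line through N parallel to PM meets line QK ⇒ D = (2, -3)
3. C lies on line QN with QC:CN = -5:3 ⇒ C = (25/2, -9)
through D parallel to PC: direction (25/2, -9); meets PN at G = (-13, 39/5)
G = P + t·(N−P) with t = -13/5

t = -13/5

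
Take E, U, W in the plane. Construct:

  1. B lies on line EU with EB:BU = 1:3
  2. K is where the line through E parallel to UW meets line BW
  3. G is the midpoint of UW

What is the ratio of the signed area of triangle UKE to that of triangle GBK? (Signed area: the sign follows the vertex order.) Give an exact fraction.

Set E = (0, 0), U = (1, 0), W = (0, 1); any affine frame gives the same invariant.
1. B lies on line EU with EB:BU = 1:3 ⇒ B = (1/4, 0)
2. K is where the line through E parallel to UW meets line BW ⇒ K = (1/3, -1/3)
3. G is the midpoint of UW ⇒ G = (1/2, 1/2)
2·[UKE] = -1/3, 2·[GBK] = 1/8
[UKE]:[GBK] = -1/3:1/8 = -8/3

[UKE]:[GBK] = -8/3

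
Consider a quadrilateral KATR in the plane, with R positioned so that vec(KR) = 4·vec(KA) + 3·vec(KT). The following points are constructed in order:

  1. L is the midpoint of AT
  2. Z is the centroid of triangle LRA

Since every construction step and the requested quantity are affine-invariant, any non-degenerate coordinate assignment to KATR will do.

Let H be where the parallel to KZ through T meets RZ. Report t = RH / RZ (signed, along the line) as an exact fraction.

t = -6/5

Choose coordinates K = (0, 0), A = (1, 0), T = (0, 1), R = (4, 3).
1. L is the midpoint of AT ⇒ L = (1/2, 1/2)
2. Z is the centroid of triangle LRA ⇒ Z = (11/6, 7/6)
through T parallel to KZ: direction (11/6, 7/6); meets RZ at H = (33/5, 26/5)
H = R + t·(Z−R) with t = -6/5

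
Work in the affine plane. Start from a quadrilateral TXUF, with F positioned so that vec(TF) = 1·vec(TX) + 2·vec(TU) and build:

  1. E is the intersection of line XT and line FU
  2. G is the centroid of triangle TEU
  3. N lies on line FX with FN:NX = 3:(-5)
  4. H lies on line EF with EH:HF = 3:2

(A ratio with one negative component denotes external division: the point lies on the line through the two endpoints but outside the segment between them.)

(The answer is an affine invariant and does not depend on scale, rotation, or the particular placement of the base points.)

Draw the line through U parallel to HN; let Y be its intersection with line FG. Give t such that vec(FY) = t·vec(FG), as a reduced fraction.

t = 45/56

Work in coordinates with T = (0, 0), X = (1, 0), U = (0, 1), F = (1, 2).
1. E is the intersection of line XT and line FU ⇒ E = (-1, 0)
2. G is the centroid of triangle TEU ⇒ G = (-1/3, 1/3)
3. N lies on line FX with FN:NX = 3:(-5) ⇒ N = (1, 5)
4. H lies on line EF with EH:HF = 3:2 ⇒ H = (1/5, 6/5)
through U parallel to HN: direction (4/5, 19/5); meets FG at Y = (-1/14, 37/56)
Y = F + t·(G−F) with t = 45/56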